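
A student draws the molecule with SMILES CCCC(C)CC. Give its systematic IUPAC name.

The longest carbon chain is 6 atoms: the parent is hexane.
The numbering direction is chosen so that the substituent locant set {3} is lower than {4} at the first point of difference.
That gives a methyl group at C-3.
Assembling the pieces gives 3-methylhexane.

3-methylhexane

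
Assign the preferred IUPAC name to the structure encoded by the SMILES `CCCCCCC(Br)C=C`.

Counting along the main chain through the multiple bond gives 9 carbons: the parent is nonane.
There is one C=C double bond, indicated by the ending -ene.
Choose the numbering such that numbering from this end puts the double bond at C-1 rather than C-8.
This places the double bond between C-1 and C-2; a bromo group at C-3.
The name is 3-bromonon-1-ene.

3-bromonon-1-ene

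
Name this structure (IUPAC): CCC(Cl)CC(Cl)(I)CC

The longest continuous carbon chain has 7 atoms, so the parent hydride is heptane.
The numbering direction is chosen so that the substituent locant set {3,3,5} is lower than {3,5,5} at the first point of difference.
This places chloro groups at C-3 and C-5; an iodo group at C-3.
Prefixes are listed alphabetically: chloro, iodo.
The name is 3,5-dichloro-3-iodoheptane.

3,5-dichloro-3-iodoheptane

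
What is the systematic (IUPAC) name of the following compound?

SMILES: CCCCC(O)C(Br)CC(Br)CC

Counting along the main chain through the –OH group gives 10 carbons: the parent is decane.
The principal characteristic group is an alcohol (–OH), named with the suffix -ol.
Number the chain so that numbering from this end puts the hydroxyl group at C-5 rather than C-6.
With this numbering: the hydroxyl at C-5; bromo groups at C-6 and C-8.
The name is 6,8-dibromodecan-5-ol.

6,8-dibromodecan-5-ol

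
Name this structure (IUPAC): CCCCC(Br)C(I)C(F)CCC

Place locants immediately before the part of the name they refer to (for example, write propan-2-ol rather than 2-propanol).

The longest continuous carbon chain has 10 atoms, so the parent hydride is decane.
The numbering direction is chosen so that the substituent locant set {4,5,6} is lower than {5,6,7} at the first point of difference.
This places a bromo group at C-6; a fluoro group at C-4; an iodo group at C-5.
The substituents are ordered alphabetically, ignoring any di-/tri- multipliers.
Assembling the pieces gives 6-bromo-4-fluoro-5-iododecane.

6-bromo-4-fluoro-5-iododecane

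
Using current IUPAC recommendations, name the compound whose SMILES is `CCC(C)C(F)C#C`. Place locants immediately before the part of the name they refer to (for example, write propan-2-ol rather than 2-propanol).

The longest chain bearing the multiple bond is 6 carbons long (hexane).
A C≡C triple bond in the chain gives the infix -yne-.
Choose the numbering such that numbering from this end puts the triple bond at C-1 rather than C-5.
This places the triple bond between C-1 and C-2; a fluoro group at C-3; a methyl group at C-4.
The substituents are ordered alphabetically, ignoring any di-/tri- multipliers.
Putting it together: 3-fluoro-4-methylhex-1-yne.

3-fluoro-4-methylhex-1-yne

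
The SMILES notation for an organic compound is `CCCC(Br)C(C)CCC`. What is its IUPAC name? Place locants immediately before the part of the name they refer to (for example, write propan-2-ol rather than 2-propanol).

The longest carbon chain is 8 atoms: the parent is octane.
Choose the numbering such that the locant sets are identical either way, so the alphabetically earlier bromo substituent takes the lower locant (4 rather than 5).
That gives a bromo group at C-4; a methyl group at C-5.
Prefixes are listed alphabetically: bromo, methyl.
The name is 4-bromo-5-methyloctane.

4-bromo-5-methyloctane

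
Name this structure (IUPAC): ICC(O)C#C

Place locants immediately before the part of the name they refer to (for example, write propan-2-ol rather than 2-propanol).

1-iodobut-3-yn-2-ol

Counting along the main chain through the –OH group and the multiple bond gives 4 carbons: the parent is butane.
The principal characteristic group is an alcohol (–OH), named with the suffix -ol.
The chain contains a C≡C triple bond, so the unsaturation ending is -yne.
Number the chain so that numbering from this end puts the hydroxyl group at C-2 rather than C-3.
That gives the hydroxyl at C-2; the triple bond between C-3 and C-4; an iodo group at C-1.
Putting it together: 1-iodobut-3-yn-2-ol.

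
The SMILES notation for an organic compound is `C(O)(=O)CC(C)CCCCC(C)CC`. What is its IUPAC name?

3,8-dimethyldecanoic acid

Counting along the main chain through the –COOH group gives 10 carbons: the parent is decane.
A carboxylic acid (terminal –COOH) is the principal characteristic group, giving the suffix -oic acid.
The numbering direction is chosen so that the carboxylic acid carbon is C-1 by definition.
With this numbering: methyl groups at C-3 and C-8.
The name is 3,8-dimethyldecanoic acid.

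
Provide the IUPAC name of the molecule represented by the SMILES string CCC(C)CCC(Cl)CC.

The longest carbon chain is 8 atoms: the parent is octane.
The numbering direction is chosen so that the locant sets are identical either way, so the alphabetically earlier chloro substituent takes the lower locant (3 rather than 6).
This places a chloro group at C-3; a methyl group at C-6.
The substituents are ordered alphabetically, ignoring any di-/tri- multipliers.
Assembling the pieces gives 3-chloro-6-methyloctane.

3-chloro-6-methyloctane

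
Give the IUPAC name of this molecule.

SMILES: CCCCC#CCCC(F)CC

The longest chain bearing the multiple bond is 11 carbons long (undecane).
A C≡C triple bond in the chain gives the infix -yne-.
The numbering direction is chosen so that numbering from this end puts the triple bond at C-5 rather than C-6.
This places the triple bond between C-5 and C-6; a fluoro group at C-9.
Assembling the pieces gives 9-fluoroundec-5-yne.

9-fluoroundec-5-yne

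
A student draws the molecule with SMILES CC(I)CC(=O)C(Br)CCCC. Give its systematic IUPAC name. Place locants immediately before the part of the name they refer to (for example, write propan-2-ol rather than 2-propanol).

The longest chain bearing the carbonyl is 9 carbons long (nonane).
The highest-priority functional group is a ketone (C=O on an internal carbon), so the name ends in -one.
Choose the numbering such that numbering from this end puts the carbonyl group at C-4 rather than C-6.
With this numbering: the carbonyl at C-4; a bromo group at C-5; an iodo group at C-2.
Substituent prefixes are cited in alphabetical order (multiplying prefixes like di-/tri- are ignored for ordering).
The name is 5-bromo-2-iodononan-4-one.

5-bromo-2-iodononan-4-one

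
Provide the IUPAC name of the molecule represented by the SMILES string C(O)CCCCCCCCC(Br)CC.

10-bromododecan-1-ol

The longest chain bearing the –OH group is 12 carbons long (dodecane).
An alcohol (–OH) is the principal characteristic group, giving the suffix -ol.
Number the chain so that numbering from this end puts the hydroxyl group at C-1 rather than C-12.
With this numbering: the hydroxyl at C-1; a bromo group at C-10.
Assembling the pieces gives 10-bromododecan-1-ol.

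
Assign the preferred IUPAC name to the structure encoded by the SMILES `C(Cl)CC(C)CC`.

The longest continuous carbon chain has 5 atoms, so the parent hydride is pentane.
Choose the numbering such that the substituent locant set {1,3} is lower than {3,5} at the first point of difference.
This places a chloro group at C-1; a methyl group at C-3.
Prefixes are listed alphabetically: chloro, methyl.
Putting it together: 1-chloro-3-methylpentane.

1-chloro-3-methylpentane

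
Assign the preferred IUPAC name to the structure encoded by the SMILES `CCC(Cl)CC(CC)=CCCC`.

The longest chain bearing the multiple bond is 9 carbons long (nonane).
A C=C double bond in the chain gives the infix -ene-.
Choose the numbering such that numbering from this end puts the double bond at C-4 rather than C-5.
With this numbering: the double bond between C-4 and C-5; a chloro group at C-7; an ethyl group at C-5.
Substituent prefixes are cited in alphabetical order (multiplying prefixes like di-/tri- are ignored for ordering).
Assembling the pieces gives 7-chloro-5-ethylnon-4-ene.

7-chloro-5-ethylnon-4-ene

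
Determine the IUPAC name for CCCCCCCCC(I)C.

The longest continuous carbon chain has 10 atoms, so the parent hydride is decane.
Choose the numbering such that the substituent locant set {2} is lower than {9} at the first point of difference.
With this numbering: an iodo group at C-2.
The name is 2-iododecane.

2-iododecane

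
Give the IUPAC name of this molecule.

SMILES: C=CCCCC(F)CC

6-fluorooct-1-ene

The longest chain bearing the multiple bond is 8 carbons long (octane).
A C=C double bond in the chain gives the infix -ene-.
Choose the numbering such that numbering from this end puts the double bond at C-1 rather than C-7.
This places the double bond between C-1 and C-2; a fluoro group at C-6.
The name is 6-fluorooct-1-ene.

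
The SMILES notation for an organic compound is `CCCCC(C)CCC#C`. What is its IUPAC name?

5-methylnon-1-yne

The longest carbon chain that includes the multiple bond has 9 carbons, so the parent hydride is nonane.
The chain contains a C≡C triple bond, so the unsaturation ending is -yne.
The numbering direction is chosen so that numbering from this end puts the triple bond at C-1 rather than C-8.
That gives the triple bond between C-1 and C-2; a methyl group at C-5.
Assembling the pieces gives 5-methylnon-1-yne.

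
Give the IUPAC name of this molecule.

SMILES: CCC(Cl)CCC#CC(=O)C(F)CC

9-chloro-3-fluoroundec-5-yn-4-one

Counting along the main chain through the carbonyl and the multiple bond gives 11 carbons: the parent is undecane.
The highest-priority functional group is a ketone (C=O on an internal carbon), so the name ends in -one.
There is one C≡C triple bond, indicated by the ending -yne.
Number the chain so that numbering from this end puts the carbonyl group at C-4 rather than C-8.
That gives the carbonyl at C-4; the triple bond between C-5 and C-6; a chloro group at C-9; a fluoro group at C-3.
The substituents are ordered alphabetically, ignoring any di-/tri- multipliers.
Putting it together: 9-chloro-3-fluoroundec-5-yn-4-one.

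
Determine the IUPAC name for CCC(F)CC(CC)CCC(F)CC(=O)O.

Counting along the main chain through the –COOH group gives 10 carbons: the parent is decane.
The highest-priority functional group is a carboxylic acid (terminal –COOH), so the name ends in -oic acid.
Number the chain so that the carboxylic acid carbon is C-1 by definition.
That gives an ethyl group at C-6; fluoro groups at C-3 and C-8.
The substituents are ordered alphabetically, ignoring any di-/tri- multipliers.
Putting it together: 6-ethyl-3,8-difluorodecanoic acid.

6-ethyl-3,8-difluorodecanoic acid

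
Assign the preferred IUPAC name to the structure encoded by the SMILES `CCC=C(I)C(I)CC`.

4,5-diiodohept-3-ene

The longest carbon chain that includes the multiple bond has 7 carbons, so the parent hydride is heptane.
A C=C double bond in the chain gives the infix -ene-.
Choose the numbering such that numbering from this end puts the double bond at C-3 rather than C-4.
With this numbering: the double bond between C-3 and C-4; iodo groups at C-4 and C-5.
Assembling the pieces gives 4,5-diiodohept-3-ene.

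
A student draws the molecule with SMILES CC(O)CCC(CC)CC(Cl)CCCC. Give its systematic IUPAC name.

7-chloro-5-ethylundecan-2-ol

Counting along the main chain through the –OH group gives 11 carbons: the parent is undecane.
An alcohol (–OH) is the principal characteristic group, giving the suffix -ol.
The numbering direction is chosen so that numbering from this end puts the hydroxyl group at C-2 rather than C-10.
With this numbering: the hydroxyl at C-2; a chloro group at C-7; an ethyl group at C-5.
Substituent prefixes are cited in alphabetical order (multiplying prefixes like di-/tri- are ignored for ordering).
The name is 7-chloro-5-ethylundecan-2-ol.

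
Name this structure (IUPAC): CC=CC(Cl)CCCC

The longest carbon chain that includes the multiple bond has 8 carbons, so the parent hydride is octane.
There is one C=C double bond, indicated by the ending -ene.
Number the chain so that numbering from this end puts the double bond at C-2 rather than C-6.
With this numbering: the double bond between C-2 and C-3; a chloro group at C-4.
Assembling the pieces gives 4-chlorooct-2-ene.

4-chlorooct-2-ene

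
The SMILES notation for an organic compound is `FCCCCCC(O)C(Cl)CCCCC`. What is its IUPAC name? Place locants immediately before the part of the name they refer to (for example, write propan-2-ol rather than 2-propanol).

The longest carbon chain that includes the –OH group has 12 carbons, so the parent hydride is dodecane.
An alcohol (–OH) is the principal characteristic group, giving the suffix -ol.
The numbering direction is chosen so that numbering from this end puts the hydroxyl group at C-6 rather than C-7.
With this numbering: the hydroxyl at C-6; a chloro group at C-7; a fluoro group at C-1.
The substituents are ordered alphabetically, ignoring any di-/tri- multipliers.
Putting it together: 7-chloro-1-fluorododecan-6-ol.

7-chloro-1-fluorododecan-6-ol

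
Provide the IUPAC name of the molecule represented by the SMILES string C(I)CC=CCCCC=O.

8-iodooct-5-enal

The longest carbon chain that includes the –CHO group and the multiple bond has 8 carbons, so the parent hydride is octane.
The principal characteristic group is an aldehyde (terminal –CHO), named with the suffix -al.
There is one C=C double bond, indicated by the ending -ene.
The numbering direction is chosen so that the aldehyde carbon is C-1 by definition.
That gives the double bond between C-5 and C-6; an iodo group at C-8.
The name is 8-iodooct-5-enal.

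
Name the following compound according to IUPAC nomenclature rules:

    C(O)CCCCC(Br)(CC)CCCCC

The longest carbon chain that includes the –OH group has 11 carbons, so the parent hydride is undecane.
An alcohol (–OH) is the principal characteristic group, giving the suffix -ol.
Number the chain so that numbering from this end puts the hydroxyl group at C-1 rather than C-11.
With this numbering: the hydroxyl at C-1; a bromo group at C-6; an ethyl group at C-6.
The substituents are ordered alphabetically, ignoring any di-/tri- multipliers.
The name is 6-bromo-6-ethylundecan-1-ol.

6-bromo-6-ethylundecan-1-ol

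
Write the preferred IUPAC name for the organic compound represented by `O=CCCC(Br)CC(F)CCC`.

4-bromo-6-fluorononanal

The longest carbon chain that includes the –CHO group has 9 carbons, so the parent hydride is nonane.
An aldehyde (terminal –CHO) is the principal characteristic group, giving the suffix -al.
Number the chain so that the aldehyde carbon is C-1 by definition.
This places a bromo group at C-4; a fluoro group at C-6.
Substituent prefixes are cited in alphabetical order (multiplying prefixes like di-/tri- are ignored for ordering).
Assembling the pieces gives 4-bromo-6-fluorononanal.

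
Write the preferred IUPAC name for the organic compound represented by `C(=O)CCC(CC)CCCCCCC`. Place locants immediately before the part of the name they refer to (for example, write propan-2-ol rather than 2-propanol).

The longest chain bearing the –CHO group is 11 carbons long (undecane).
The principal characteristic group is an aldehyde (terminal –CHO), named with the suffix -al.
The numbering direction is chosen so that the aldehyde carbon is C-1 by definition.
That gives an ethyl group at C-4.
Assembling the pieces gives 4-ethylundecanal.

4-ethylundecanal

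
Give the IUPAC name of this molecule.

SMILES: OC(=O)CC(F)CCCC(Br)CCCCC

7-bromo-3-fluorododecanoic acid

The longest chain bearing the –COOH group is 12 carbons long (dodecane).
A carboxylic acid (terminal –COOH) is the principal characteristic group, giving the suffix -oic acid.
Choose the numbering such that the carboxylic acid carbon is C-1 by definition.
With this numbering: a bromo group at C-7; a fluoro group at C-3.
The substituents are ordered alphabetically, ignoring any di-/tri- multipliers.
Assembling the pieces gives 7-bromo-3-fluorododecanoic acid.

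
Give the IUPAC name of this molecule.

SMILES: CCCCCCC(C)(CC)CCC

The longest continuous carbon chain has 10 atoms, so the parent hydride is decane.
Number the chain so that the substituent locant set {4,4} is lower than {7,7} at the first point of difference.
With this numbering: an ethyl group at C-4; a methyl group at C-4.
The substituents are ordered alphabetically, ignoring any di-/tri- multipliers.
Assembling the pieces gives 4-ethyl-4-methyldecane.

4-ethyl-4-methyldecane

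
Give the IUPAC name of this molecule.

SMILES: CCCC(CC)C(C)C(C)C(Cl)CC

3-chloro-6-ethyl-4,5-dimethylnonane

The longest carbon chain is 9 atoms: the parent is nonane.
Choose the numbering such that the substituent locant set {3,4,5,6} is lower than {4,5,6,7} at the first point of difference.
With this numbering: a chloro group at C-3; an ethyl group at C-6; methyl groups at C-4 and C-5.
Substituent prefixes are cited in alphabetical order (multiplying prefixes like di-/tri- are ignored for ordering).
Putting it together: 3-chloro-6-ethyl-4,5-dimethylnonane.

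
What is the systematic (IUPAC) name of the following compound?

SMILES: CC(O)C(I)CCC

3-iodohexan-2-ol

Counting along the main chain through the –OH group gives 6 carbons: the parent is hexane.
The highest-priority functional group is an alcohol (–OH), so the name ends in -ol.
Number the chain so that numbering from this end puts the hydroxyl group at C-2 rather than C-5.
With this numbering: the hydroxyl at C-2; an iodo group at C-3.
Assembling the pieces gives 3-iodohexan-2-ol.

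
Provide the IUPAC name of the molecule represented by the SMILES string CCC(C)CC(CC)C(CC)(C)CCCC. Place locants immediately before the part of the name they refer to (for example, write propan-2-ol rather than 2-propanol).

5,6-diethyl-3,6-dimethyldecane

The longest continuous carbon chain has 10 atoms, so the parent hydride is decane.
Choose the numbering such that the substituent locant set {3,5,6,6} is lower than {5,5,6,8} at the first point of difference.
With this numbering: ethyl groups at C-5 and C-6; methyl groups at C-3 and C-6.
Substituent prefixes are cited in alphabetical order (multiplying prefixes like di-/tri- are ignored for ordering).
The name is 5,6-diethyl-3,6-dimethyldecane.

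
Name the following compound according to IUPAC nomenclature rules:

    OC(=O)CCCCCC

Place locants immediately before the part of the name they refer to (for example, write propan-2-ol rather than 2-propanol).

heptanoic acid

Counting along the main chain through the –COOH group gives 7 carbons: the parent is heptane.
The highest-priority functional group is a carboxylic acid (terminal –COOH), so the name ends in -oic acid.
Number the chain so that the carboxylic acid carbon is C-1 by definition.
Assembling the pieces gives heptanoic acid.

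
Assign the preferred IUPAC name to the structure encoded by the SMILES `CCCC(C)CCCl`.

The longest carbon chain is 6 atoms: the parent is hexane.
Choose the numbering such that the substituent locant set {1,3} is lower than {4,6} at the first point of difference.
That gives a chloro group at C-1; a methyl group at C-3.
Prefixes are listed alphabetically: chloro, methyl.
Assembling the pieces gives 1-chloro-3-methylhexane.

1-chloro-3-methylhexane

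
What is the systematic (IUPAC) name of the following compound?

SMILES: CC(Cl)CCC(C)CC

The longest carbon chain is 7 atoms: the parent is heptane.
Choose the numbering such that the substituent locant set {2,5} is lower than {3,6} at the first point of difference.
With this numbering: a chloro group at C-2; a methyl group at C-5.
The substituents are ordered alphabetically, ignoring any di-/tri- multipliers.
The name is 2-chloro-5-methylheptane.

2-chloro-5-methylheptane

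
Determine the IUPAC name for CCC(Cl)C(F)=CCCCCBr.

The longest carbon chain that includes the multiple bond has 9 carbons, so the parent hydride is nonane.
The chain contains a C=C double bond, so the unsaturation ending is -ene.
Choose the numbering such that numbering from this end puts the double bond at C-4 rather than C-5.
That gives the double bond between C-4 and C-5; a bromo group at C-9; a chloro group at C-3; a fluoro group at C-4.
Prefixes are listed alphabetically: bromo, chloro, fluoro.
The name is 9-bromo-3-chloro-4-fluoronon-4-ene.

9-bromo-3-chloro-4-fluoronon-4-ene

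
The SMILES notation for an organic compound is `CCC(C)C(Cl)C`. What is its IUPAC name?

The longest continuous carbon chain has 5 atoms, so the parent hydride is pentane.
The numbering direction is chosen so that the substituent locant set {2,3} is lower than {3,4} at the first point of difference.
With this numbering: a chloro group at C-2; a methyl group at C-3.
The substituents are ordered alphabetically, ignoring any di-/tri- multipliers.
Assembling the pieces gives 2-chloro-3-methylpentane.

2-chloro-3-methylpentane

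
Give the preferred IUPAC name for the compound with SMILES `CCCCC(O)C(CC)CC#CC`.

The longest chain bearing the –OH group and the multiple bond is 10 carbons long (decane).
The principal characteristic group is an alcohol (–OH), named with the suffix -ol.
The chain contains a C≡C triple bond, so the unsaturation ending is -yne.
The numbering direction is chosen so that numbering from this end puts the hydroxyl group at C-5 rather than C-6.
That gives the hydroxyl at C-5; the triple bond between C-8 and C-9; an ethyl group at C-6.
Assembling the pieces gives 6-ethyldec-8-yn-5-ol.

6-ethyldec-8-yn-5-ol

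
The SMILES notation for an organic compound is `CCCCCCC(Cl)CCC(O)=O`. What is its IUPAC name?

The longest carbon chain that includes the –COOH group has 10 carbons, so the parent hydride is decane.
The principal characteristic group is a carboxylic acid (terminal –COOH), named with the suffix -oic acid.
The numbering direction is chosen so that the carboxylic acid carbon is C-1 by definition.
That gives a chloro group at C-4.
The name is 4-chlorodecanoic acid.

4-chlorodecanoic acid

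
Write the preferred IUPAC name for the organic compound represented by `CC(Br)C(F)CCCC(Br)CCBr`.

1,3,8-tribromo-7-fluorononane

The longest continuous carbon chain has 9 atoms, so the parent hydride is nonane.
Choose the numbering such that the substituent locant set {1,3,7,8} is lower than {2,3,7,9} at the first point of difference.
That gives bromo groups at C-1 and C-3 and C-8; a fluoro group at C-7.
Substituent prefixes are cited in alphabetical order (multiplying prefixes like di-/tri- are ignored for ordering).
Putting it together: 1,3,8-tribromo-7-fluorononane.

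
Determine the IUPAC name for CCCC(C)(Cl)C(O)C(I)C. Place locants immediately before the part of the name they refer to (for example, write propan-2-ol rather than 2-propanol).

The longest carbon chain that includes the –OH group has 7 carbons, so the parent hydride is heptane.
An alcohol (–OH) is the principal characteristic group, giving the suffix -ol.
The numbering direction is chosen so that numbering from this end puts the hydroxyl group at C-3 rather than C-5.
With this numbering: the hydroxyl at C-3; a chloro group at C-4; an iodo group at C-2; a methyl group at C-4.
Prefixes are listed alphabetically: chloro, iodo, methyl.
The name is 4-chloro-2-iodo-4-methylheptan-3-ol.

4-chloro-2-iodo-4-methylheptan-3-ol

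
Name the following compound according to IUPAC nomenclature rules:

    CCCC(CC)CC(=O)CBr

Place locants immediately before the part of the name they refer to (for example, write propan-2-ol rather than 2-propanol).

The longest chain bearing the carbonyl is 7 carbons long (heptane).
A ketone (C=O on an internal carbon) is the principal characteristic group, giving the suffix -one.
The numbering direction is chosen so that numbering from this end puts the carbonyl group at C-2 rather than C-6.
That gives the carbonyl at C-2; a bromo group at C-1; an ethyl group at C-4.
The substituents are ordered alphabetically, ignoring any di-/tri- multipliers.
Assembling the pieces gives 1-bromo-4-ethylheptan-2-one.

1-bromo-4-ethylheptan-2-one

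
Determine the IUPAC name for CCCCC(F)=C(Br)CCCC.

5-bromo-6-fluorodec-5-ene

The longest carbon chain that includes the multiple bond has 10 carbons, so the parent hydride is decane.
The chain contains a C=C double bond, so the unsaturation ending is -ene.
Number the chain so that the locant sets are identical either way, so the alphabetically earlier bromo substituent takes the lower locant (5 rather than 6).
This places the double bond between C-5 and C-6; a bromo group at C-5; a fluoro group at C-6.
Prefixes are listed alphabetically: bromo, fluoro.
The name is 5-bromo-6-fluorodec-5-ene.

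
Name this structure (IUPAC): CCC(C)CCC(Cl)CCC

The longest continuous carbon chain has 9 atoms, so the parent hydride is nonane.
The numbering direction is chosen so that the substituent locant set {3,6} is lower than {4,7} at the first point of difference.
With this numbering: a chloro group at C-6; a methyl group at C-3.
Prefixes are listed alphabetically: chloro, methyl.
The name is 6-chloro-3-methylnonane.

6-chloro-3-methylnonane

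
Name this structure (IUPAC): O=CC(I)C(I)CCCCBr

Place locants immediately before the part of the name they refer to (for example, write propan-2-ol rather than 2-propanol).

7-bromo-2,3-diiodoheptanal

The longest chain bearing the –CHO group is 7 carbons long (heptane).
The principal characteristic group is an aldehyde (terminal –CHO), named with the suffix -al.
Choose the numbering such that the aldehyde carbon is C-1 by definition.
With this numbering: a bromo group at C-7; iodo groups at C-2 and C-3.
The substituents are ordered alphabetically, ignoring any di-/tri- multipliers.
Assembling the pieces gives 7-bromo-2,3-diiodoheptanal.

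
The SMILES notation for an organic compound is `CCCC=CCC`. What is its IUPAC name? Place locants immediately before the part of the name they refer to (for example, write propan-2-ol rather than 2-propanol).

Counting along the main chain through the multiple bond gives 7 carbons: the parent is heptane.
A C=C double bond in the chain gives the infix -ene-.
Choose the numbering such that numbering from this end puts the double bond at C-3 rather than C-4.
This places the double bond between C-3 and C-4.
The name is hept-3-ene.

hept-3-ene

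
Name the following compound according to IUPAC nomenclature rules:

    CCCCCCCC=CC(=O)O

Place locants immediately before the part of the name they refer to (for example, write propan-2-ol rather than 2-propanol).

The longest chain bearing the –COOH group and the multiple bond is 10 carbons long (decane).
The highest-priority functional group is a carboxylic acid (terminal –COOH), so the name ends in -oic acid.
A C=C double bond in the chain gives the infix -ene-.
Choose the numbering such that the carboxylic acid carbon is C-1 by definition.
With this numbering: the double bond between C-2 and C-3.
Putting it together: dec-2-enoic acid.

dec-2-enoic acid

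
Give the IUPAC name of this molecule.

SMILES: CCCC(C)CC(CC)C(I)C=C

4-ethyl-3-iodo-6-methylnon-1-ene

The longest carbon chain that includes the multiple bond has 9 carbons, so the parent hydride is nonane.
The chain contains a C=C double bond, so the unsaturation ending is -ene.
The numbering direction is chosen so that numbering from this end puts the double bond at C-1 rather than C-8.
That gives the double bond between C-1 and C-2; an ethyl group at C-4; an iodo group at C-3; a methyl group at C-6.
The substituents are ordered alphabetically, ignoring any di-/tri- multipliers.
Assembling the pieces gives 4-ethyl-3-iodo-6-methylnon-1-ene.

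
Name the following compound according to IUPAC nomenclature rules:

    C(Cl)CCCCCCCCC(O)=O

10-chlorodecanoic acid

The longest chain bearing the –COOH group is 10 carbons long (decane).
The principal characteristic group is a carboxylic acid (terminal –COOH), named with the suffix -oic acid.
The numbering direction is chosen so that the carboxylic acid carbon is C-1 by definition.
This places a chloro group at C-10.
The name is 10-chlorodecanoic acid.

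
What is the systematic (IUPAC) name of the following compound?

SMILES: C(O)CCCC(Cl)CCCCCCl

5,10-dichlorodecan-1-ol

Counting along the main chain through the –OH group gives 10 carbons: the parent is decane.
The highest-priority functional group is an alcohol (–OH), so the name ends in -ol.
The numbering direction is chosen so that numbering from this end puts the hydroxyl group at C-1 rather than C-10.
That gives the hydroxyl at C-1; chloro groups at C-5 and C-10.
Assembling the pieces gives 5,10-dichlorodecan-1-ol.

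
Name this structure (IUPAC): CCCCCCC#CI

Counting along the main chain through the multiple bond gives 8 carbons: the parent is octane.
The chain contains a C≡C triple bond, so the unsaturation ending is -yne.
Choose the numbering such that numbering from this end puts the triple bond at C-1 rather than C-7.
This places the triple bond between C-1 and C-2; an iodo group at C-1.
Assembling the pieces gives 1-iodooct-1-yne.

1-iodooct-1-yne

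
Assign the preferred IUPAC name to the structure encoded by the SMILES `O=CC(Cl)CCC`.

The longest chain bearing the –CHO group is 5 carbons long (pentane).
The highest-priority functional group is an aldehyde (terminal –CHO), so the name ends in -al.
Number the chain so that the aldehyde carbon is C-1 by definition.
That gives a chloro group at C-2.
The name is 2-chloropentanal.

2-chloropentanal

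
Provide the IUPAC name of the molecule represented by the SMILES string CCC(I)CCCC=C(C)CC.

8-iodo-3-methyldec-3-ene

Counting along the main chain through the multiple bond gives 10 carbons: the parent is decane.
There is one C=C double bond, indicated by the ending -ene.
Choose the numbering such that numbering from this end puts the double bond at C-3 rather than C-7.
With this numbering: the double bond between C-3 and C-4; an iodo group at C-8; a methyl group at C-3.
Substituent prefixes are cited in alphabetical order (multiplying prefixes like di-/tri- are ignored for ordering).
The name is 8-iodo-3-methyldec-3-ene.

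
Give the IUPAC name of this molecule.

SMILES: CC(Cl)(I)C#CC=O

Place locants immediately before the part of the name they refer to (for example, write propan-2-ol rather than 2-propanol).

The longest carbon chain that includes the –CHO group and the multiple bond has 5 carbons, so the parent hydride is pentane.
An aldehyde (terminal –CHO) is the principal characteristic group, giving the suffix -al.
There is one C≡C triple bond, indicated by the ending -yne.
Choose the numbering such that the aldehyde carbon is C-1 by definition.
With this numbering: the triple bond between C-2 and C-3; a chloro group at C-4; an iodo group at C-4.
The substituents are ordered alphabetically, ignoring any di-/tri- multipliers.
Assembling the pieces gives 4-chloro-4-iodopent-2-ynal.

4-chloro-4-iodopent-2-ynal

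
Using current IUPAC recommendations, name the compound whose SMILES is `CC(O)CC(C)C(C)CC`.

4,5-dimethylheptan-2-ol

The longest carbon chain that includes the –OH group has 7 carbons, so the parent hydride is heptane.
An alcohol (–OH) is the principal characteristic group, giving the suffix -ol.
Number the chain so that numbering from this end puts the hydroxyl group at C-2 rather than C-6.
With this numbering: the hydroxyl at C-2; methyl groups at C-4 and C-5.
The name is 4,5-dimethylheptan-2-ol.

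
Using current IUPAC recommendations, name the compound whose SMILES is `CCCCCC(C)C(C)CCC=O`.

4,5-dimethyldecanal

The longest chain bearing the –CHO group is 10 carbons long (decane).
An aldehyde (terminal –CHO) is the principal characteristic group, giving the suffix -al.
Number the chain so that the aldehyde carbon is C-1 by definition.
This places methyl groups at C-4 and C-5.
The name is 4,5-dimethyldecanal.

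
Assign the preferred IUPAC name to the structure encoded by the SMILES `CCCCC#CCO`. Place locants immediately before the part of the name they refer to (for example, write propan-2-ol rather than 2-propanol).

hept-2-yn-1-ol

The longest chain bearing the –OH group and the multiple bond is 7 carbons long (heptane).
The principal characteristic group is an alcohol (–OH), named with the suffix -ol.
There is one C≡C triple bond, indicated by the ending -yne.
Number the chain so that numbering from this end puts the hydroxyl group at C-1 rather than C-7.
This places the hydroxyl at C-1; the triple bond between C-2 and C-3.
The name is hept-2-yn-1-ol.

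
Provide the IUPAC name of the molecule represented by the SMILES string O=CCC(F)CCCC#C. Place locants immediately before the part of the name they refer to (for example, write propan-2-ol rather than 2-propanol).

The longest carbon chain that includes the –CHO group and the multiple bond has 8 carbons, so the parent hydride is octane.
An aldehyde (terminal –CHO) is the principal characteristic group, giving the suffix -al.
The chain contains a C≡C triple bond, so the unsaturation ending is -yne.
Number the chain so that the aldehyde carbon is C-1 by definition.
With this numbering: the triple bond between C-7 and C-8; a fluoro group at C-3.
The name is 3-fluorooct-7-ynal.

3-fluorooct-7-ynal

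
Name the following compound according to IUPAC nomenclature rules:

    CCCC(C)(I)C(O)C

Counting along the main chain through the –OH group gives 6 carbons: the parent is hexane.
The principal characteristic group is an alcohol (–OH), named with the suffix -ol.
Choose the numbering such that numbering from this end puts the hydroxyl group at C-2 rather than C-5.
This places the hydroxyl at C-2; an iodo group at C-3; a methyl group at C-3.
Substituent prefixes are cited in alphabetical order (multiplying prefixes like di-/tri- are ignored for ordering).
Putting it together: 3-iodo-3-methylhexan-2-ol.

3-iodo-3-methylhexan-2-ol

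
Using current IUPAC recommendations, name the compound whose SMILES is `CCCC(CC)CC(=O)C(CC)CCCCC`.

4,7-diethyldodecan-6-one

The longest chain bearing the carbonyl is 12 carbons long (dodecane).
The principal characteristic group is a ketone (C=O on an internal carbon), named with the suffix -one.
Number the chain so that numbering from this end puts the carbonyl group at C-6 rather than C-7.
This places the carbonyl at C-6; ethyl groups at C-4 and C-7.
The name is 4,7-diethyldodecan-6-one.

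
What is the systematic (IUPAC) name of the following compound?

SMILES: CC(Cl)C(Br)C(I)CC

3-bromo-2-chloro-4-iodohexane

The longest carbon chain is 6 atoms: the parent is hexane.
Choose the numbering such that the substituent locant set {2,3,4} is lower than {3,4,5} at the first point of difference.
With this numbering: a bromo group at C-3; a chloro group at C-2; an iodo group at C-4.
The substituents are ordered alphabetically, ignoring any di-/tri- multipliers.
Assembling the pieces gives 3-bromo-2-chloro-4-iodohexane.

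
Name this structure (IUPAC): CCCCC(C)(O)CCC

The longest chain bearing the –OH group is 8 carbons long (octane).
An alcohol (–OH) is the principal characteristic group, giving the suffix -ol.
Choose the numbering such that numbering from this end puts the hydroxyl group at C-4 rather than C-5.
That gives the hydroxyl at C-4; a methyl group at C-4.
The name is 4-methyloctan-4-ol.

4-methyloctan-4-ol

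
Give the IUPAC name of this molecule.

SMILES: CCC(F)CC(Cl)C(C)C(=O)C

4-chloro-6-fluoro-3-methyloctan-2-one

The longest chain bearing the carbonyl is 8 carbons long (octane).
The principal characteristic group is a ketone (C=O on an internal carbon), named with the suffix -one.
The numbering direction is chosen so that numbering from this end puts the carbonyl group at C-2 rather than C-7.
With this numbering: the carbonyl at C-2; a chloro group at C-4; a fluoro group at C-6; a methyl group at C-3.
Substituent prefixes are cited in alphabetical order (multiplying prefixes like di-/tri- are ignored for ordering).
The name is 4-chloro-6-fluoro-3-methyloctan-2-one.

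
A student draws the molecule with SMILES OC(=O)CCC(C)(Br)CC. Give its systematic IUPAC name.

4-bromo-4-methylhexanoic acid

The longest carbon chain that includes the –COOH group has 6 carbons, so the parent hydride is hexane.
The principal characteristic group is a carboxylic acid (terminal –COOH), named with the suffix -oic acid.
The numbering direction is chosen so that the carboxylic acid carbon is C-1 by definition.
This places a bromo group at C-4; a methyl group at C-4.
Substituent prefixes are cited in alphabetical order (multiplying prefixes like di-/tri- are ignored for ordering).
Putting it together: 4-bromo-4-methylhexanoic acid.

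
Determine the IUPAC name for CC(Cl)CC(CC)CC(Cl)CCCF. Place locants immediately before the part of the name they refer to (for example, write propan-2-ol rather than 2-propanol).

4,8-dichloro-6-ethyl-1-fluorononane

The longest carbon chain is 9 atoms: the parent is nonane.
Choose the numbering such that the substituent locant set {1,4,6,8} is lower than {2,4,6,9} at the first point of difference.
This places chloro groups at C-4 and C-8; an ethyl group at C-6; a fluoro group at C-1.
Prefixes are listed alphabetically: chloro, ethyl, fluoro.
The name is 4,8-dichloro-6-ethyl-1-fluorononane.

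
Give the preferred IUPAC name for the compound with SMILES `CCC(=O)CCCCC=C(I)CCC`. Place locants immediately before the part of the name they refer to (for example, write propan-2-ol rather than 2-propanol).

9-iodododec-8-en-3-one

The longest chain bearing the carbonyl and the multiple bond is 12 carbons long (dodecane).
The principal characteristic group is a ketone (C=O on an internal carbon), named with the suffix -one.
The chain contains a C=C double bond, so the unsaturation ending is -ene.
Number the chain so that numbering from this end puts the carbonyl group at C-3 rather than C-10.
With this numbering: the carbonyl at C-3; the double bond between C-8 and C-9; an iodo group at C-9.
Assembling the pieces gives 9-iodododec-8-en-3-one.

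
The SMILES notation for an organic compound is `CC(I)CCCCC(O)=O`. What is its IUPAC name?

6-iodoheptanoic acid

Counting along the main chain through the –COOH group gives 7 carbons: the parent is heptane.
The highest-priority functional group is a carboxylic acid (terminal –COOH), so the name ends in -oic acid.
Number the chain so that the carboxylic acid carbon is C-1 by definition.
That gives an iodo group at C-6.
Assembling the pieces gives 6-iodoheptanoic acid.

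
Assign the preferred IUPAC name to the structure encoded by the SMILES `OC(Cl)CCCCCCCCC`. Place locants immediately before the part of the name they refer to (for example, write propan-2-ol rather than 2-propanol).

The longest carbon chain that includes the –OH group has 10 carbons, so the parent hydride is decane.
The principal characteristic group is an alcohol (–OH), named with the suffix -ol.
The numbering direction is chosen so that numbering from this end puts the hydroxyl group at C-1 rather than C-10.
With this numbering: the hydroxyl at C-1; a chloro group at C-1.
Putting it together: 1-chlorodecan-1-ol.

1-chlorodecan-1-ol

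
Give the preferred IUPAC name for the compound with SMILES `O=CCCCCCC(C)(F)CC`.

Counting along the main chain through the –CHO group gives 9 carbons: the parent is nonane.
An aldehyde (terminal –CHO) is the principal characteristic group, giving the suffix -al.
The numbering direction is chosen so that the aldehyde carbon is C-1 by definition.
With this numbering: a fluoro group at C-7; a methyl group at C-7.
The substituents are ordered alphabetically, ignoring any di-/tri- multipliers.
The name is 7-fluoro-7-methylnonanal.

7-fluoro-7-methylnonanal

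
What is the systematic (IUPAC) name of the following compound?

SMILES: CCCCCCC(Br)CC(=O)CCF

The longest carbon chain that includes the carbonyl has 11 carbons, so the parent hydride is undecane.
The highest-priority functional group is a ketone (C=O on an internal carbon), so the name ends in -one.
The numbering direction is chosen so that numbering from this end puts the carbonyl group at C-3 rather than C-9.
With this numbering: the carbonyl at C-3; a bromo group at C-5; a fluoro group at C-1.
Substituent prefixes are cited in alphabetical order (multiplying prefixes like di-/tri- are ignored for ordering).
The name is 5-bromo-1-fluoroundecan-3-one.

5-bromo-1-fluoroundecan-3-one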